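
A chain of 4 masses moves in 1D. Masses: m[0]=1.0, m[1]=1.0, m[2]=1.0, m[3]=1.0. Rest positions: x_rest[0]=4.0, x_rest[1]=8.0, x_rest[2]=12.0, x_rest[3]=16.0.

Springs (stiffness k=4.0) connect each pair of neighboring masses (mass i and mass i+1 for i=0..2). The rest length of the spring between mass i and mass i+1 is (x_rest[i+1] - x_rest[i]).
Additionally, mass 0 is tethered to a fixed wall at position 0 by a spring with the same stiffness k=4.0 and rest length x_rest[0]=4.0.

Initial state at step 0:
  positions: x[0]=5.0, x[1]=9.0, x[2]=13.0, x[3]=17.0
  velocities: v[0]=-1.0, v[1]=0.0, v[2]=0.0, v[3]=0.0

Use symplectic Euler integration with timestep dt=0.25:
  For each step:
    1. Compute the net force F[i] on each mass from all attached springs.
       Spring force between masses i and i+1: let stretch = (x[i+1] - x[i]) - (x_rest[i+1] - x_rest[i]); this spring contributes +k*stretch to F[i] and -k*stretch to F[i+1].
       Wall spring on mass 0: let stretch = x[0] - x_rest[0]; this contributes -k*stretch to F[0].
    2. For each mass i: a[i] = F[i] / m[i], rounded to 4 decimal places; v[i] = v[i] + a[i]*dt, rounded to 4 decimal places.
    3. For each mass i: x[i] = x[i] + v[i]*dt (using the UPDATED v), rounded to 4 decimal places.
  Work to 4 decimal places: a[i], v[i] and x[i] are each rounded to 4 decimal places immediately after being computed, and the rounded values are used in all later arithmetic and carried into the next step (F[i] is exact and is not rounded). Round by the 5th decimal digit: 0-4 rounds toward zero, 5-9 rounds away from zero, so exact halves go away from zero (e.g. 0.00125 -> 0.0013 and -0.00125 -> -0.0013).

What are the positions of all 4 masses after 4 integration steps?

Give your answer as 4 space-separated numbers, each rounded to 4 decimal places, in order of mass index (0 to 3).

Step 0: x=[5.0000 9.0000 13.0000 17.0000] v=[-1.0000 0.0000 0.0000 0.0000]
Step 1: x=[4.5000 9.0000 13.0000 17.0000] v=[-2.0000 0.0000 0.0000 0.0000]
Step 2: x=[4.0000 8.8750 13.0000 17.0000] v=[-2.0000 -0.5000 0.0000 0.0000]
Step 3: x=[3.7188 8.5625 12.9688 17.0000] v=[-1.1250 -1.2500 -0.1250 0.0000]
Step 4: x=[3.7188 8.1407 12.8438 16.9922] v=[-0.0001 -1.6874 -0.5001 -0.0312]

Answer: 3.7188 8.1407 12.8438 16.9922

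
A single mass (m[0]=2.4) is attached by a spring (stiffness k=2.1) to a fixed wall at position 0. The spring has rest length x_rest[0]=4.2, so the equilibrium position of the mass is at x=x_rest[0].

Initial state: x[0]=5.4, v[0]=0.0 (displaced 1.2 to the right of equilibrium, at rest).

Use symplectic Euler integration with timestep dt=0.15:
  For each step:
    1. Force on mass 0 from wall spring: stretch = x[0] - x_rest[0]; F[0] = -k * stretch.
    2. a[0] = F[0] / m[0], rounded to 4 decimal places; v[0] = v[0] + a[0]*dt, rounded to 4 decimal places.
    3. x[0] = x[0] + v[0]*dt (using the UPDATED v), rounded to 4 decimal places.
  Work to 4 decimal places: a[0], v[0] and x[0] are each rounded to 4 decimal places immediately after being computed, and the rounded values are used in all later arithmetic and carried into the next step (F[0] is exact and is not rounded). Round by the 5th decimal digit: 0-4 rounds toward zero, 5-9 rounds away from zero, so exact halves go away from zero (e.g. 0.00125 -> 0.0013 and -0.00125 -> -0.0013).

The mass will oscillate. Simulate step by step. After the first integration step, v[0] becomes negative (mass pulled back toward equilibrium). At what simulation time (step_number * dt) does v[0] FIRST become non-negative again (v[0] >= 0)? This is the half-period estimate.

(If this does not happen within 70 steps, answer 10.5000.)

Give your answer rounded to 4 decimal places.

Step 0: x=[5.4000] v=[0.0000]
Step 1: x=[5.3764] v=[-0.1575]
Step 2: x=[5.3296] v=[-0.3119]
Step 3: x=[5.2606] v=[-0.4602]
Step 4: x=[5.1707] v=[-0.5994]
Step 5: x=[5.0617] v=[-0.7268]
Step 6: x=[4.9357] v=[-0.8399]
Step 7: x=[4.7952] v=[-0.9365]
Step 8: x=[4.6430] v=[-1.0146]
Step 9: x=[4.4821] v=[-1.0727]
Step 10: x=[4.3156] v=[-1.1097]
Step 11: x=[4.1469] v=[-1.1249]
Step 12: x=[3.9792] v=[-1.1179]
Step 13: x=[3.8159] v=[-1.0889]
Step 14: x=[3.6601] v=[-1.0385]
Step 15: x=[3.5150] v=[-0.9676]
Step 16: x=[3.3833] v=[-0.8777]
Step 17: x=[3.2677] v=[-0.7705]
Step 18: x=[3.1705] v=[-0.6481]
Step 19: x=[3.0936] v=[-0.5130]
Step 20: x=[3.0384] v=[-0.3678]
Step 21: x=[3.0061] v=[-0.2153]
Step 22: x=[2.9973] v=[-0.0586]
Step 23: x=[3.0122] v=[0.0993]
First v>=0 after going negative at step 23, time=3.4500

Answer: 3.4500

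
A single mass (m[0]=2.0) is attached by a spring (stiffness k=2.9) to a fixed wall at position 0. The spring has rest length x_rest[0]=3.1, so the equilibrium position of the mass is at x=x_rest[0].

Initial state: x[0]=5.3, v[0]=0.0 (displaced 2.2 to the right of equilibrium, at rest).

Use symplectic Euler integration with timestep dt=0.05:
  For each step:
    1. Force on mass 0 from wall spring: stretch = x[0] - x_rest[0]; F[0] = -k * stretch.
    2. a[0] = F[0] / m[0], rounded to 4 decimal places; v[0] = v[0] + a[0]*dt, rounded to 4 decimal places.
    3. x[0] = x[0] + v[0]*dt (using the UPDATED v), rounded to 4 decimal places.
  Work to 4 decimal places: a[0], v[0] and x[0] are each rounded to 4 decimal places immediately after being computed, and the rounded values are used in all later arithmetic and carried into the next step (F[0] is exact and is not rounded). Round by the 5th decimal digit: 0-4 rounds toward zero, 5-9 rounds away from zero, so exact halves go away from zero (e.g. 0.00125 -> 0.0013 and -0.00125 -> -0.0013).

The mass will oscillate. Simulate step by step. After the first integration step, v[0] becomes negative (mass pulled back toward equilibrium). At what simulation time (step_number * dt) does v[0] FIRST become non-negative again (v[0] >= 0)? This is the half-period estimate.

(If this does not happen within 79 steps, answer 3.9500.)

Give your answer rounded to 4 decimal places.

Step 0: x=[5.3000] v=[0.0000]
Step 1: x=[5.2920] v=[-0.1595]
Step 2: x=[5.2761] v=[-0.3184]
Step 3: x=[5.2523] v=[-0.4762]
Step 4: x=[5.2207] v=[-0.6322]
Step 5: x=[5.1814] v=[-0.7860]
Step 6: x=[5.1346] v=[-0.9369]
Step 7: x=[5.0804] v=[-1.0844]
Step 8: x=[5.0190] v=[-1.2280]
Step 9: x=[4.9506] v=[-1.3671]
Step 10: x=[4.8755] v=[-1.5013]
Step 11: x=[4.7940] v=[-1.6300]
Step 12: x=[4.7064] v=[-1.7528]
Step 13: x=[4.6129] v=[-1.8693]
Step 14: x=[4.5140] v=[-1.9790]
Step 15: x=[4.4099] v=[-2.0815]
Step 16: x=[4.3011] v=[-2.1765]
Step 17: x=[4.1879] v=[-2.2636]
Step 18: x=[4.0708] v=[-2.3425]
Step 19: x=[3.9502] v=[-2.4129]
Step 20: x=[3.8265] v=[-2.4745]
Step 21: x=[3.7001] v=[-2.5272]
Step 22: x=[3.5716] v=[-2.5707]
Step 23: x=[3.4414] v=[-2.6049]
Step 24: x=[3.3099] v=[-2.6297]
Step 25: x=[3.1777] v=[-2.6449]
Step 26: x=[3.0452] v=[-2.6505]
Step 27: x=[2.9129] v=[-2.6465]
Step 28: x=[2.7813] v=[-2.6329]
Step 29: x=[2.6508] v=[-2.6098]
Step 30: x=[2.5219] v=[-2.5772]
Step 31: x=[2.3951] v=[-2.5353]
Step 32: x=[2.2709] v=[-2.4842]
Step 33: x=[2.1497] v=[-2.4241]
Step 34: x=[2.0319] v=[-2.3552]
Step 35: x=[1.9180] v=[-2.2778]
Step 36: x=[1.8084] v=[-2.1921]
Step 37: x=[1.7035] v=[-2.0985]
Step 38: x=[1.6036] v=[-1.9973]
Step 39: x=[1.5092] v=[-1.8888]
Step 40: x=[1.4205] v=[-1.7735]
Step 41: x=[1.3379] v=[-1.6517]
Step 42: x=[1.2617] v=[-1.5240]
Step 43: x=[1.1922] v=[-1.3907]
Step 44: x=[1.1296] v=[-1.2524]
Step 45: x=[1.0741] v=[-1.1095]
Step 46: x=[1.0260] v=[-0.9626]
Step 47: x=[0.9854] v=[-0.8122]
Step 48: x=[0.9525] v=[-0.6589]
Step 49: x=[0.9273] v=[-0.5032]
Step 50: x=[0.9100] v=[-0.3457]
Step 51: x=[0.9007] v=[-0.1869]
Step 52: x=[0.8993] v=[-0.0275]
Step 53: x=[0.9059] v=[0.1321]
First v>=0 after going negative at step 53, time=2.6500

Answer: 2.6500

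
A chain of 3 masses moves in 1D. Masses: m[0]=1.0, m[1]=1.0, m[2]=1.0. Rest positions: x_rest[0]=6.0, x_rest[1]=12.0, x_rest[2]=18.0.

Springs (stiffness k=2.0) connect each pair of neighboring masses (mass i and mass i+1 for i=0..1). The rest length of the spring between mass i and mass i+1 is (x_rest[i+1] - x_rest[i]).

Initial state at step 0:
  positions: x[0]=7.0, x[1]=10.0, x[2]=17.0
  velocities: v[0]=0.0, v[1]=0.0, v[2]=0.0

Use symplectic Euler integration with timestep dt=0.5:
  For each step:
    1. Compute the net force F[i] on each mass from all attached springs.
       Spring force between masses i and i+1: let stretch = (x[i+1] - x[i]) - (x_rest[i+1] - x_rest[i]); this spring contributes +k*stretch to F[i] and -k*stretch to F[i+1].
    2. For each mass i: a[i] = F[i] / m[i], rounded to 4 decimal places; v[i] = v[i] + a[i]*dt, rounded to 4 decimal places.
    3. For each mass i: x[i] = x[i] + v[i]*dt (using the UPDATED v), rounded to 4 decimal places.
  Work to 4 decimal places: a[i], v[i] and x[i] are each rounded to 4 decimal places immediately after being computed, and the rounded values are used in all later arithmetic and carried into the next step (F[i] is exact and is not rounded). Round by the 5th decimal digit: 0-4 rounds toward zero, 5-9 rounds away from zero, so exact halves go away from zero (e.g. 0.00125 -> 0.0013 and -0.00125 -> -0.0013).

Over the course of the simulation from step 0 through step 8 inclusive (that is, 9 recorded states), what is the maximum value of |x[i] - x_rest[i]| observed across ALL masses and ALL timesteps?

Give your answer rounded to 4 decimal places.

Step 0: x=[7.0000 10.0000 17.0000] v=[0.0000 0.0000 0.0000]
Step 1: x=[5.5000 12.0000 16.5000] v=[-3.0000 4.0000 -1.0000]
Step 2: x=[4.2500 13.0000 16.7500] v=[-2.5000 2.0000 0.5000]
Step 3: x=[4.3750 11.5000 18.1250] v=[0.2500 -3.0000 2.7500]
Step 4: x=[5.0625 9.7500 19.1875] v=[1.3750 -3.5000 2.1250]
Step 5: x=[5.0938 10.3750 18.5313] v=[0.0625 1.2500 -1.3125]
Step 6: x=[4.7657 12.4376 16.7969] v=[-0.6563 4.1251 -3.4688]
Step 7: x=[5.2735 12.8439 15.8829] v=[1.0156 0.8125 -1.8281]
Step 8: x=[6.5665 10.9845 16.4494] v=[2.5860 -3.7189 1.1329]
Max displacement = 2.2500

Answer: 2.2500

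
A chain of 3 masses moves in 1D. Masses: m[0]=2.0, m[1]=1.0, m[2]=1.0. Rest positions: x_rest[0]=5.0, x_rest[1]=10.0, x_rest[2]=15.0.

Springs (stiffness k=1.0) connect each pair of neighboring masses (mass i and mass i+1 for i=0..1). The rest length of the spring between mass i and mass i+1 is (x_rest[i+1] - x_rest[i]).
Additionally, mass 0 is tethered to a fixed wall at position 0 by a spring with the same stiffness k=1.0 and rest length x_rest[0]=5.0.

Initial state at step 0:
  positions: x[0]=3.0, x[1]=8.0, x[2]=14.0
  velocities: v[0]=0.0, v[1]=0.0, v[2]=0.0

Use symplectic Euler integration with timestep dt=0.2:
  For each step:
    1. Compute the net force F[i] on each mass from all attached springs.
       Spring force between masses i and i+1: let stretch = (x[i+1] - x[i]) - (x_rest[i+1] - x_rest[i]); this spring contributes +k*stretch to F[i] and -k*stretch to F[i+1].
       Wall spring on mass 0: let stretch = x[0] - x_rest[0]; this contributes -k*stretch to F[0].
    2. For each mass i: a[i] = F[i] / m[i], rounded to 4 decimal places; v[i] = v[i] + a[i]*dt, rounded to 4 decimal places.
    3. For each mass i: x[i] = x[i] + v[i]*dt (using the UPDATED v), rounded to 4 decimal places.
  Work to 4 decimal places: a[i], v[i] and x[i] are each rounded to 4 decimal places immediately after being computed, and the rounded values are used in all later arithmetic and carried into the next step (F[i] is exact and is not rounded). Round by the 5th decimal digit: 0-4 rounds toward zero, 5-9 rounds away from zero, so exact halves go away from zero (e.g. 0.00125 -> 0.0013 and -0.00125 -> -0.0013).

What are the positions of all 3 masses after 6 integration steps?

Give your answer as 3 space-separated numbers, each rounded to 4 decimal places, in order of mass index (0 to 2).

Step 0: x=[3.0000 8.0000 14.0000] v=[0.0000 0.0000 0.0000]
Step 1: x=[3.0400 8.0400 13.9600] v=[0.2000 0.2000 -0.2000]
Step 2: x=[3.1192 8.1168 13.8832] v=[0.3960 0.3840 -0.3840]
Step 3: x=[3.2360 8.2244 13.7757] v=[0.5838 0.5378 -0.5373]
Step 4: x=[3.3878 8.3545 13.6462] v=[0.7590 0.6504 -0.6476]
Step 5: x=[3.5712 8.4976 13.5050] v=[0.9169 0.7154 -0.7059]
Step 6: x=[3.7817 8.6439 13.3635] v=[1.0524 0.7316 -0.7074]

Answer: 3.7817 8.6439 13.3635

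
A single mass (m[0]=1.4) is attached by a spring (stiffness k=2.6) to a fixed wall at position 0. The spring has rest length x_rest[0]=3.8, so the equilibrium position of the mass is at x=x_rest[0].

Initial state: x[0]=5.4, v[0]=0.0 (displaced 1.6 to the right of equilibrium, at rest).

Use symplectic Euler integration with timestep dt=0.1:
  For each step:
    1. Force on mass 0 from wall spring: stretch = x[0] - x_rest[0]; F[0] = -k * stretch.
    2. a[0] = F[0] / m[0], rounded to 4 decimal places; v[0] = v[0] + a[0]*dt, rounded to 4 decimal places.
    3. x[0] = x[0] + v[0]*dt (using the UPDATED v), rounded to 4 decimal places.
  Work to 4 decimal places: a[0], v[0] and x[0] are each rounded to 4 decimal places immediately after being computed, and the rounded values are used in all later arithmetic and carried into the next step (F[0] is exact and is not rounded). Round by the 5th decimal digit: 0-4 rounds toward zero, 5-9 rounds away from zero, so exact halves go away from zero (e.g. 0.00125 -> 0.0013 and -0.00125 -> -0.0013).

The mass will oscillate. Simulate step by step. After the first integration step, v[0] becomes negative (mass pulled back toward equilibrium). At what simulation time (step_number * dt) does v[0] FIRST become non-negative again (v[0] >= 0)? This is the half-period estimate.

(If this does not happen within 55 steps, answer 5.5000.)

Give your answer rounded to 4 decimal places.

Step 0: x=[5.4000] v=[0.0000]
Step 1: x=[5.3703] v=[-0.2971]
Step 2: x=[5.3114] v=[-0.5887]
Step 3: x=[5.2245] v=[-0.8694]
Step 4: x=[5.1111] v=[-1.1340]
Step 5: x=[4.9734] v=[-1.3775]
Step 6: x=[4.8139] v=[-1.5954]
Step 7: x=[4.6355] v=[-1.7837]
Step 8: x=[4.4416] v=[-1.9389]
Step 9: x=[4.2358] v=[-2.0581]
Step 10: x=[4.0219] v=[-2.1390]
Step 11: x=[3.8039] v=[-2.1802]
Step 12: x=[3.5858] v=[-2.1809]
Step 13: x=[3.3717] v=[-2.1411]
Step 14: x=[3.1655] v=[-2.0616]
Step 15: x=[2.9711] v=[-1.9438]
Step 16: x=[2.7921] v=[-1.7899]
Step 17: x=[2.6318] v=[-1.6027]
Step 18: x=[2.4932] v=[-1.3858]
Step 19: x=[2.3789] v=[-1.1431]
Step 20: x=[2.2910] v=[-0.8792]
Step 21: x=[2.2311] v=[-0.5990]
Step 22: x=[2.2003] v=[-0.3076]
Step 23: x=[2.1993] v=[-0.0105]
Step 24: x=[2.2280] v=[0.2868]
First v>=0 after going negative at step 24, time=2.4000

Answer: 2.4000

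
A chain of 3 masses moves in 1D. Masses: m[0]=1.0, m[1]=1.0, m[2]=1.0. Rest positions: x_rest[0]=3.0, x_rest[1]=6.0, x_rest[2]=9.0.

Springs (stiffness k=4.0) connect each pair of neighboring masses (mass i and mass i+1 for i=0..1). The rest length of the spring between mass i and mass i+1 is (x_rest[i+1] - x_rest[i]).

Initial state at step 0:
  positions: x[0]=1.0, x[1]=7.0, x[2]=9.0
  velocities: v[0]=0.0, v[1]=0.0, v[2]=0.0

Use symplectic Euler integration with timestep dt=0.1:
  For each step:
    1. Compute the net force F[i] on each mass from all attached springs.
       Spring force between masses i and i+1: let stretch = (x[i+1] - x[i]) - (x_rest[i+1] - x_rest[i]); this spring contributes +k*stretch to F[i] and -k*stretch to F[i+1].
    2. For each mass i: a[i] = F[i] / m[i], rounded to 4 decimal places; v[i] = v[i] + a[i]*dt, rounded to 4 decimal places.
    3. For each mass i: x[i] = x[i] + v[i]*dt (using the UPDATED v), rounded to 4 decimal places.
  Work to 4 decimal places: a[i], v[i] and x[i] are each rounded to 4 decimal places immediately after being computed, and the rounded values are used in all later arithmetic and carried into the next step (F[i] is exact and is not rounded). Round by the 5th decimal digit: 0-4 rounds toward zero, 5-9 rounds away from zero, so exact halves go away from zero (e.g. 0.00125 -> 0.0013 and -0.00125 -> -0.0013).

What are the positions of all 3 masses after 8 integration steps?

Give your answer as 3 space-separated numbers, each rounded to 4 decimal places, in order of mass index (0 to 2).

Step 0: x=[1.0000 7.0000 9.0000] v=[0.0000 0.0000 0.0000]
Step 1: x=[1.1200 6.8400 9.0400] v=[1.2000 -1.6000 0.4000]
Step 2: x=[1.3488 6.5392 9.1120] v=[2.2880 -3.0080 0.7200]
Step 3: x=[1.6652 6.1337 9.2011] v=[3.1642 -4.0550 0.8909]
Step 4: x=[2.0404 5.6722 9.2875] v=[3.7516 -4.6154 0.8639]
Step 5: x=[2.4408 5.2100 9.3493] v=[4.0043 -4.6220 0.6178]
Step 6: x=[2.8320 4.8026 9.3655] v=[3.9120 -4.0740 0.1621]
Step 7: x=[3.1820 4.4989 9.3192] v=[3.5002 -3.0371 -0.4631]
Step 8: x=[3.4647 4.3353 9.2001] v=[2.8270 -1.6357 -1.1912]

Answer: 3.4647 4.3353 9.2001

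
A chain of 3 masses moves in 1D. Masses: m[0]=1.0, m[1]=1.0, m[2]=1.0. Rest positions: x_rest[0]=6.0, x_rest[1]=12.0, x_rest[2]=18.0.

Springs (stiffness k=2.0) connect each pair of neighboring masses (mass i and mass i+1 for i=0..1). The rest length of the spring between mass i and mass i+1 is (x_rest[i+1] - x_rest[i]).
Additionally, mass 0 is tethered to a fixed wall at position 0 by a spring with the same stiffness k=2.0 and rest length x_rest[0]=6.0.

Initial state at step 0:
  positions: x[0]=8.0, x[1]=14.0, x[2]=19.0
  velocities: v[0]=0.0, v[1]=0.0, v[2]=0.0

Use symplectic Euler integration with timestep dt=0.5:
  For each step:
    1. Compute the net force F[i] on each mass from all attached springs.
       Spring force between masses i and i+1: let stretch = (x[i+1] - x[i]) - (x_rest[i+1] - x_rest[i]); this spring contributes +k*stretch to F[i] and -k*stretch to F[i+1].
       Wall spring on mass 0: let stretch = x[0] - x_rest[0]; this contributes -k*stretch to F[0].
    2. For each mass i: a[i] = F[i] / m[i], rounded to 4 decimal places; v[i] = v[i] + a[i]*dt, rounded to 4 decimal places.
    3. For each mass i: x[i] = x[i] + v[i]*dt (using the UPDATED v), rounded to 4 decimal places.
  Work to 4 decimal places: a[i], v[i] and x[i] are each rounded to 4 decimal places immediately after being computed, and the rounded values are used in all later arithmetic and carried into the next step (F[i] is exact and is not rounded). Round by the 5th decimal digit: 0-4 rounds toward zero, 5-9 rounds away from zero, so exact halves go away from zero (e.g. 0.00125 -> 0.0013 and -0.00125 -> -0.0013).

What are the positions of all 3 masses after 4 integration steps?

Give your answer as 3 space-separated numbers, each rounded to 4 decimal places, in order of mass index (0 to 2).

Answer: 5.4375 11.8750 18.8750

Derivation:
Step 0: x=[8.0000 14.0000 19.0000] v=[0.0000 0.0000 0.0000]
Step 1: x=[7.0000 13.5000 19.5000] v=[-2.0000 -1.0000 1.0000]
Step 2: x=[5.7500 12.7500 20.0000] v=[-2.5000 -1.5000 1.0000]
Step 3: x=[5.1250 12.1250 19.8750] v=[-1.2500 -1.2500 -0.2500]
Step 4: x=[5.4375 11.8750 18.8750] v=[0.6250 -0.5000 -2.0000]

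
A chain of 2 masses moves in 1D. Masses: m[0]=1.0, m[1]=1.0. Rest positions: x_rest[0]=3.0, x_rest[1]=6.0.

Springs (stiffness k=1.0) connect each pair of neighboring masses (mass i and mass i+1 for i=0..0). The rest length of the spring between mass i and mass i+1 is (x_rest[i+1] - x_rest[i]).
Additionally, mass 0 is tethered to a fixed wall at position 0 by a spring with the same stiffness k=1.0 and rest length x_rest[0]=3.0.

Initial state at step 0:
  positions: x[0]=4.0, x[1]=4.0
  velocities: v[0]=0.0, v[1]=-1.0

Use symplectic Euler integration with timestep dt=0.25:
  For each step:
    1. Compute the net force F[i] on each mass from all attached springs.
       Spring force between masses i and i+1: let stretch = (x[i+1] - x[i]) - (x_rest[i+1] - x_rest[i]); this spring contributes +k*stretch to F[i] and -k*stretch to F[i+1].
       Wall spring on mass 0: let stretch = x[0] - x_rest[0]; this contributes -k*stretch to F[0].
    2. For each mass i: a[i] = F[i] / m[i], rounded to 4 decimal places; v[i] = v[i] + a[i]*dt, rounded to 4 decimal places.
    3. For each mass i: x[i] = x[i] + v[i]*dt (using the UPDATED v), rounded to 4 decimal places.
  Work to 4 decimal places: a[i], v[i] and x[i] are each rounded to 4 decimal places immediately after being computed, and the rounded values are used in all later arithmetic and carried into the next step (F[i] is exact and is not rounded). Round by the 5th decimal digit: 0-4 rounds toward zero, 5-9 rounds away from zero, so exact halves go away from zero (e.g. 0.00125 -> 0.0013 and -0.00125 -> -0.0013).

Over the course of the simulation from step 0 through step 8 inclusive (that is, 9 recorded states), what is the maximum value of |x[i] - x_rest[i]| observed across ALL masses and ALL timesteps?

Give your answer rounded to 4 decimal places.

Answer: 2.4537

Derivation:
Step 0: x=[4.0000 4.0000] v=[0.0000 -1.0000]
Step 1: x=[3.7500 3.9375] v=[-1.0000 -0.2500]
Step 2: x=[3.2774 4.0508] v=[-1.8906 0.4531]
Step 3: x=[2.6483 4.3033] v=[-2.5166 1.0098]
Step 4: x=[1.9571 4.6398] v=[-2.7649 1.3461]
Step 5: x=[1.3112 4.9962] v=[-2.5835 1.4254]
Step 6: x=[0.8137 5.3098] v=[-1.9901 1.2542]
Step 7: x=[0.5463 5.5299] v=[-1.0695 0.8802]
Step 8: x=[0.5563 5.6260] v=[0.0398 0.3843]
Max displacement = 2.4537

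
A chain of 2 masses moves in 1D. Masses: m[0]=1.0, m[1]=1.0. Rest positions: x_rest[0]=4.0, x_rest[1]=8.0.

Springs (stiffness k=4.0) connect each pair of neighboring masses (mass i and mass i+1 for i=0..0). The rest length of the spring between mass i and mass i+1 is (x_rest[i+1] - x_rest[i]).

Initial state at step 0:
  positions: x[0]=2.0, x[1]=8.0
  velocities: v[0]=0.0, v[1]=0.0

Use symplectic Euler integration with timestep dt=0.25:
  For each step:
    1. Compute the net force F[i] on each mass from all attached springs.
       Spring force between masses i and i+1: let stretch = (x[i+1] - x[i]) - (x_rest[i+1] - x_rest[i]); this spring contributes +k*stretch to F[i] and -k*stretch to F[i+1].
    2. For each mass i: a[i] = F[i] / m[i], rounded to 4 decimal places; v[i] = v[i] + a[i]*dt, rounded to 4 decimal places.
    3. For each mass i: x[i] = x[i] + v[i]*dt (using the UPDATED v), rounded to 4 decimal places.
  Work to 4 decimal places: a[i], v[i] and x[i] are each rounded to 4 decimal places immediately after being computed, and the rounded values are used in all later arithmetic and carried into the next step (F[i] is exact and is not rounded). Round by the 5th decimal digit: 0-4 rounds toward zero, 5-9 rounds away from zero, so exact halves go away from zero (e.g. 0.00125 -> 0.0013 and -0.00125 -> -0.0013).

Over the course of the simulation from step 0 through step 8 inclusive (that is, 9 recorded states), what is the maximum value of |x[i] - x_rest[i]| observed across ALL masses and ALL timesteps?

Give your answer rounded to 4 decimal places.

Step 0: x=[2.0000 8.0000] v=[0.0000 0.0000]
Step 1: x=[2.5000 7.5000] v=[2.0000 -2.0000]
Step 2: x=[3.2500 6.7500] v=[3.0000 -3.0000]
Step 3: x=[3.8750 6.1250] v=[2.5000 -2.5000]
Step 4: x=[4.0625 5.9375] v=[0.7500 -0.7500]
Step 5: x=[3.7188 6.2813] v=[-1.3750 1.3750]
Step 6: x=[3.0157 6.9844] v=[-2.8125 2.8125]
Step 7: x=[2.3048 7.6954] v=[-2.8438 2.8438]
Step 8: x=[1.9415 8.0587] v=[-1.4532 1.4532]
Max displacement = 2.0625

Answer: 2.0625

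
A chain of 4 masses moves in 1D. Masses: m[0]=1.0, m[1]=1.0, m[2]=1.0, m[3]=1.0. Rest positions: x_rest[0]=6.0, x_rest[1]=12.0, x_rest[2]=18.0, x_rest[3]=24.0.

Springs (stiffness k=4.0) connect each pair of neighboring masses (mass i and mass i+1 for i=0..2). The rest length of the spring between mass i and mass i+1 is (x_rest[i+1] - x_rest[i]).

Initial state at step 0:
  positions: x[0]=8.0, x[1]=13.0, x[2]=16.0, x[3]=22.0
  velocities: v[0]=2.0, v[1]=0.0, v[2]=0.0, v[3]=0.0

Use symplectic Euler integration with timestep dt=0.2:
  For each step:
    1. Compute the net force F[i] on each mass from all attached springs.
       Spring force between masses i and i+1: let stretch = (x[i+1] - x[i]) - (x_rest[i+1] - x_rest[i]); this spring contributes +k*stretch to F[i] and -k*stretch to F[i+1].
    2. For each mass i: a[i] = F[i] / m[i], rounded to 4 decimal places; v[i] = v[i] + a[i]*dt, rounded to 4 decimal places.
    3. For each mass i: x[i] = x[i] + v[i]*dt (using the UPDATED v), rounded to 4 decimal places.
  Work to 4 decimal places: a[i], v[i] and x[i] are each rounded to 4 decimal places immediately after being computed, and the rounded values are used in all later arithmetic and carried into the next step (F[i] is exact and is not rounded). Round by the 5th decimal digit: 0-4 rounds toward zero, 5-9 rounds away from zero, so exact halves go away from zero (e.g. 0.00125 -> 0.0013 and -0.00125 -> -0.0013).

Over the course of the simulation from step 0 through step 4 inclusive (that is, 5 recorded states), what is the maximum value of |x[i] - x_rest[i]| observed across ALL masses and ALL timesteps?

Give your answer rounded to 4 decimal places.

Step 0: x=[8.0000 13.0000 16.0000 22.0000] v=[2.0000 0.0000 0.0000 0.0000]
Step 1: x=[8.2400 12.6800 16.4800 22.0000] v=[1.2000 -1.6000 2.4000 0.0000]
Step 2: x=[8.2304 12.2576 17.2352 22.0768] v=[-0.0480 -2.1120 3.7760 0.3840]
Step 3: x=[7.9052 11.9873 17.9686 22.3389] v=[-1.6262 -1.3517 3.6672 1.3107]
Step 4: x=[7.2731 12.0208 18.4443 22.8618] v=[-3.1605 0.1677 2.3784 2.6145]
Max displacement = 2.2400

Answer: 2.2400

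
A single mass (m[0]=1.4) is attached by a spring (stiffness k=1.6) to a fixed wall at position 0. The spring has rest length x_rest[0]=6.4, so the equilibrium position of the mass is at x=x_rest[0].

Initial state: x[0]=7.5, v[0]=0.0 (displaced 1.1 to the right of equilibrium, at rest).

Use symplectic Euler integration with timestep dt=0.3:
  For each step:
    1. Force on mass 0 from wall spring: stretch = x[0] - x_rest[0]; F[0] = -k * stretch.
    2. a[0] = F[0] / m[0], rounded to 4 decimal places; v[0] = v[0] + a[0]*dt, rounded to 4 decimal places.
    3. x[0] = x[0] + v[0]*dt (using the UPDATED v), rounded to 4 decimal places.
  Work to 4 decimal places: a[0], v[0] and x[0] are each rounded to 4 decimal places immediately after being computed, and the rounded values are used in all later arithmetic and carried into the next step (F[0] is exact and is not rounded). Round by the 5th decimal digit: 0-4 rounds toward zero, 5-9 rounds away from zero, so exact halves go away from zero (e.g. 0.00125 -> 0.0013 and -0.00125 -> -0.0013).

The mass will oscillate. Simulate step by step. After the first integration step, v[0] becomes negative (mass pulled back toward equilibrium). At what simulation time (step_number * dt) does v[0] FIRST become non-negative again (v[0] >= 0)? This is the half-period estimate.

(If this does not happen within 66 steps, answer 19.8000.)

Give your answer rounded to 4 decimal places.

Answer: 3.0000

Derivation:
Step 0: x=[7.5000] v=[0.0000]
Step 1: x=[7.3869] v=[-0.3771]
Step 2: x=[7.1723] v=[-0.7155]
Step 3: x=[6.8782] v=[-0.9803]
Step 4: x=[6.5349] v=[-1.1443]
Step 5: x=[6.1777] v=[-1.1906]
Step 6: x=[5.8434] v=[-1.1144]
Step 7: x=[5.5663] v=[-0.9236]
Step 8: x=[5.3750] v=[-0.6378]
Step 9: x=[5.2891] v=[-0.2864]
Step 10: x=[5.3175] v=[0.0945]
First v>=0 after going negative at step 10, time=3.0000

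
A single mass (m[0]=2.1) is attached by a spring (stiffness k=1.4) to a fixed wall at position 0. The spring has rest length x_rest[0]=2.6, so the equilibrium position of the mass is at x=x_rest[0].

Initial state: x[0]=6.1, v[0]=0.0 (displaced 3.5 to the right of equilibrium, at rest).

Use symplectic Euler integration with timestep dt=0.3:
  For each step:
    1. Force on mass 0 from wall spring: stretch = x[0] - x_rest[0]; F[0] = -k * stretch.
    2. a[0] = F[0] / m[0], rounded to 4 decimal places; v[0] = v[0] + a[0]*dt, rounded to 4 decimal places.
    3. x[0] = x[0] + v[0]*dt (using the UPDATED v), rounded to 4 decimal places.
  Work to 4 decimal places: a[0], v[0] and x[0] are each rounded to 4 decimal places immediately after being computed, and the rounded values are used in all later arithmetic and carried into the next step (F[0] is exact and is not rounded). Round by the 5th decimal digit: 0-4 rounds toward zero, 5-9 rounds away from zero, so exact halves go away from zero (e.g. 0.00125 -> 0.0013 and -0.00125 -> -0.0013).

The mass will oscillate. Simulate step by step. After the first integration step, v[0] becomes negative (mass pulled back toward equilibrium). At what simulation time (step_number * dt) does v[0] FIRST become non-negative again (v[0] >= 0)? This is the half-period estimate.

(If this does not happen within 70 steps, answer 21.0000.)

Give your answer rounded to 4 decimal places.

Step 0: x=[6.1000] v=[0.0000]
Step 1: x=[5.8900] v=[-0.7000]
Step 2: x=[5.4826] v=[-1.3580]
Step 3: x=[4.9023] v=[-1.9345]
Step 4: x=[4.1838] v=[-2.3950]
Step 5: x=[3.3703] v=[-2.7118]
Step 6: x=[2.5105] v=[-2.8659]
Step 7: x=[1.6561] v=[-2.8480]
Step 8: x=[0.8583] v=[-2.6592]
Step 9: x=[0.1650] v=[-2.3109]
Step 10: x=[-0.3822] v=[-1.8239]
Step 11: x=[-0.7505] v=[-1.2275]
Step 12: x=[-0.9177] v=[-0.5574]
Step 13: x=[-0.8739] v=[0.1461]
First v>=0 after going negative at step 13, time=3.9000

Answer: 3.9000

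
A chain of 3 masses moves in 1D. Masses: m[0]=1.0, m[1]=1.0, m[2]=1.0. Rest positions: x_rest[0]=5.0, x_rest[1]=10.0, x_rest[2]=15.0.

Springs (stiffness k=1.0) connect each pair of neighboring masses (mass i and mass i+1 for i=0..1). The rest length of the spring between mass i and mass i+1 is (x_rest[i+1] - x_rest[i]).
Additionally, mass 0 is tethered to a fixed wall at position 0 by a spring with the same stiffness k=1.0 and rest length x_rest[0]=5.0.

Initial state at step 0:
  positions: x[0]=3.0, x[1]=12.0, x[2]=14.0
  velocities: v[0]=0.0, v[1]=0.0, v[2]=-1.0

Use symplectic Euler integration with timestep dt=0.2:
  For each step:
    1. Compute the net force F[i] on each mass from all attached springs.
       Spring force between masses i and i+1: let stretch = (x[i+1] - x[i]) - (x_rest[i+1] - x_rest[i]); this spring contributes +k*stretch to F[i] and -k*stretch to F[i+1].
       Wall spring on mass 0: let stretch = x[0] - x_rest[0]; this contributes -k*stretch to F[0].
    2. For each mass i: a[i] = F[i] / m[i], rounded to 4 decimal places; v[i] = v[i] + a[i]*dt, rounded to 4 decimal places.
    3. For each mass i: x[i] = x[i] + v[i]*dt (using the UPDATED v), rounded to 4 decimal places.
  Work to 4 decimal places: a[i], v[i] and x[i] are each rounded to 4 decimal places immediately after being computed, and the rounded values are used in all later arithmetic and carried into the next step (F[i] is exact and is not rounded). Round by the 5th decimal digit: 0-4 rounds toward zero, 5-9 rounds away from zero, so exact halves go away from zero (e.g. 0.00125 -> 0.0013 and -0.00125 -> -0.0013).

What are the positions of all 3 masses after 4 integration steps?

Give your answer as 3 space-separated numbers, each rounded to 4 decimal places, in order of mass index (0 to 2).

Step 0: x=[3.0000 12.0000 14.0000] v=[0.0000 0.0000 -1.0000]
Step 1: x=[3.2400 11.7200 13.9200] v=[1.2000 -1.4000 -0.4000]
Step 2: x=[3.6896 11.1888 13.9520] v=[2.2480 -2.6560 0.1600]
Step 3: x=[4.2916 10.4682 14.0735] v=[3.0099 -3.6032 0.6074]
Step 4: x=[4.9690 9.6447 14.2508] v=[3.3869 -4.1175 0.8863]

Answer: 4.9690 9.6447 14.2508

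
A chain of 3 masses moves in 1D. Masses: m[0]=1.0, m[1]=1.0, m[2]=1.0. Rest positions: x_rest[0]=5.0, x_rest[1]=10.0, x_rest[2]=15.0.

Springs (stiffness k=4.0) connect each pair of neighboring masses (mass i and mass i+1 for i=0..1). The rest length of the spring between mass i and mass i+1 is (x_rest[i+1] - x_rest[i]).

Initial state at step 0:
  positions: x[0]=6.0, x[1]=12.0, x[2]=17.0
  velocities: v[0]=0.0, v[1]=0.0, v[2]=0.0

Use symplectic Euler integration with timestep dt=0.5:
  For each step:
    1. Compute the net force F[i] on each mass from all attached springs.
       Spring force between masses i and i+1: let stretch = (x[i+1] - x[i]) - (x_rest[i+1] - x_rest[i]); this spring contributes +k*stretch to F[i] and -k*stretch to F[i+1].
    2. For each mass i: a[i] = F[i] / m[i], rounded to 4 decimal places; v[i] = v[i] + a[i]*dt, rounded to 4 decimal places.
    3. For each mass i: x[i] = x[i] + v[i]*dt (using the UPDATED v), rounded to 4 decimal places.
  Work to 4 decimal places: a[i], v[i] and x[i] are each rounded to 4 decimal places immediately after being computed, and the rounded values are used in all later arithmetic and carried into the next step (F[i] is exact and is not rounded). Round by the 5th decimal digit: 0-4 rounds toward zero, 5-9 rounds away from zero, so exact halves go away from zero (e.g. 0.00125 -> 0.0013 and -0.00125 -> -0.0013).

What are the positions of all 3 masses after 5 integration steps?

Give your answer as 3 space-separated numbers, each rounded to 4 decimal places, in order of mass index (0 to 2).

Step 0: x=[6.0000 12.0000 17.0000] v=[0.0000 0.0000 0.0000]
Step 1: x=[7.0000 11.0000 17.0000] v=[2.0000 -2.0000 0.0000]
Step 2: x=[7.0000 12.0000 16.0000] v=[0.0000 2.0000 -2.0000]
Step 3: x=[7.0000 12.0000 16.0000] v=[0.0000 0.0000 0.0000]
Step 4: x=[7.0000 11.0000 17.0000] v=[0.0000 -2.0000 2.0000]
Step 5: x=[6.0000 12.0000 17.0000] v=[-2.0000 2.0000 0.0000]

Answer: 6.0000 12.0000 17.0000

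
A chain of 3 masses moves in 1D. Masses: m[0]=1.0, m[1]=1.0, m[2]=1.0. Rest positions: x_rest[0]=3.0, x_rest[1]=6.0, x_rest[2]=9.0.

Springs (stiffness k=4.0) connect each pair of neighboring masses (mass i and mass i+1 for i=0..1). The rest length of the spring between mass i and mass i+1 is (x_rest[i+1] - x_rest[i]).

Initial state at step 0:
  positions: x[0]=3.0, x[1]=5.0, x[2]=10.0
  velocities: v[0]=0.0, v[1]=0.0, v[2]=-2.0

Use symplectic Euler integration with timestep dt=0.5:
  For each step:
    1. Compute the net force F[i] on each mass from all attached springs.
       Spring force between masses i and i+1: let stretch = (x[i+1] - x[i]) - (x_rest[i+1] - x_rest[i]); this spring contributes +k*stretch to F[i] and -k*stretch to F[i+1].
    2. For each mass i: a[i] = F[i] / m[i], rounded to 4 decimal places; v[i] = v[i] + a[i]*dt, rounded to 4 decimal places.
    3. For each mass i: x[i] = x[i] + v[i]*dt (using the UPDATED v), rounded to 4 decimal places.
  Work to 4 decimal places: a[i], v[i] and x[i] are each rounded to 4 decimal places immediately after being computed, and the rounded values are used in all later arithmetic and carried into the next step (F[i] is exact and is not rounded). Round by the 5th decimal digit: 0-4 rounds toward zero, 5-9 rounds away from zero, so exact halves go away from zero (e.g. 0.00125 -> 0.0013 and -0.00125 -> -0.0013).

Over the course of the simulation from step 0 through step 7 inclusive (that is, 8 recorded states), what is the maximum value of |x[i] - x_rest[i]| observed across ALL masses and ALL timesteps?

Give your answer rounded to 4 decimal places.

Answer: 4.0000

Derivation:
Step 0: x=[3.0000 5.0000 10.0000] v=[0.0000 0.0000 -2.0000]
Step 1: x=[2.0000 8.0000 7.0000] v=[-2.0000 6.0000 -6.0000]
Step 2: x=[4.0000 4.0000 8.0000] v=[4.0000 -8.0000 2.0000]
Step 3: x=[3.0000 4.0000 8.0000] v=[-2.0000 0.0000 0.0000]
Step 4: x=[0.0000 7.0000 7.0000] v=[-6.0000 6.0000 -2.0000]
Step 5: x=[1.0000 3.0000 9.0000] v=[2.0000 -8.0000 4.0000]
Step 6: x=[1.0000 3.0000 8.0000] v=[0.0000 0.0000 -2.0000]
Step 7: x=[0.0000 6.0000 5.0000] v=[-2.0000 6.0000 -6.0000]
Max displacement = 4.0000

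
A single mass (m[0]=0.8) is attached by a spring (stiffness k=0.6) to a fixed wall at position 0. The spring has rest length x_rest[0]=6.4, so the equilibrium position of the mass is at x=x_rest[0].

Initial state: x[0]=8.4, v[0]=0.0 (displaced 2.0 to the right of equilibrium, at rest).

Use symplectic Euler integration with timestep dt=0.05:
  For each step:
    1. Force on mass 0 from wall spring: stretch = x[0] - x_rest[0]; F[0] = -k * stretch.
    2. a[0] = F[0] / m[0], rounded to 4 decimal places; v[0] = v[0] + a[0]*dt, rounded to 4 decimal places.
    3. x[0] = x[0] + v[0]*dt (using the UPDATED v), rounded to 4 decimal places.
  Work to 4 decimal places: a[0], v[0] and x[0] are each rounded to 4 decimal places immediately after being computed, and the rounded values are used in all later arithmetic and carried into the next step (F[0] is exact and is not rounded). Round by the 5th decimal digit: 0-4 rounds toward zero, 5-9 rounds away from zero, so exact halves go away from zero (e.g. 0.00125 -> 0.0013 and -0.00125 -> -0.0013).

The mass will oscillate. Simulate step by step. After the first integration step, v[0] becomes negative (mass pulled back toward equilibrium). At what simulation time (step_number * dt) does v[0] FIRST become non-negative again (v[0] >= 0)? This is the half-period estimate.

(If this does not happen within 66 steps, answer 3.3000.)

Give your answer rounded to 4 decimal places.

Step 0: x=[8.4000] v=[0.0000]
Step 1: x=[8.3963] v=[-0.0750]
Step 2: x=[8.3888] v=[-0.1499]
Step 3: x=[8.3776] v=[-0.2245]
Step 4: x=[8.3627] v=[-0.2987]
Step 5: x=[8.3441] v=[-0.3723]
Step 6: x=[8.3218] v=[-0.4452]
Step 7: x=[8.2959] v=[-0.5173]
Step 8: x=[8.2665] v=[-0.5884]
Step 9: x=[8.2336] v=[-0.6584]
Step 10: x=[8.1972] v=[-0.7272]
Step 11: x=[8.1575] v=[-0.7946]
Step 12: x=[8.1145] v=[-0.8605]
Step 13: x=[8.0683] v=[-0.9248]
Step 14: x=[8.0189] v=[-0.9874]
Step 15: x=[7.9665] v=[-1.0481]
Step 16: x=[7.9112] v=[-1.1068]
Step 17: x=[7.8530] v=[-1.1635]
Step 18: x=[7.7921] v=[-1.2180]
Step 19: x=[7.7286] v=[-1.2702]
Step 20: x=[7.6626] v=[-1.3200]
Step 21: x=[7.5942] v=[-1.3674]
Step 22: x=[7.5236] v=[-1.4122]
Step 23: x=[7.4509] v=[-1.4543]
Step 24: x=[7.3762] v=[-1.4937]
Step 25: x=[7.2997] v=[-1.5303]
Step 26: x=[7.2215] v=[-1.5640]
Step 27: x=[7.1418] v=[-1.5948]
Step 28: x=[7.0607] v=[-1.6226]
Step 29: x=[6.9783] v=[-1.6474]
Step 30: x=[6.8948] v=[-1.6691]
Step 31: x=[6.8104] v=[-1.6877]
Step 32: x=[6.7252] v=[-1.7031]
Step 33: x=[6.6394] v=[-1.7153]
Step 34: x=[6.5532] v=[-1.7243]
Step 35: x=[6.4667] v=[-1.7300]
Step 36: x=[6.3801] v=[-1.7325]
Step 37: x=[6.2935] v=[-1.7318]
Step 38: x=[6.2071] v=[-1.7278]
Step 39: x=[6.1211] v=[-1.7206]
Step 40: x=[6.0356] v=[-1.7101]
Step 41: x=[5.9508] v=[-1.6964]
Step 42: x=[5.8668] v=[-1.6796]
Step 43: x=[5.7838] v=[-1.6596]
Step 44: x=[5.7020] v=[-1.6365]
Step 45: x=[5.6215] v=[-1.6103]
Step 46: x=[5.5424] v=[-1.5811]
Step 47: x=[5.4650] v=[-1.5489]
Step 48: x=[5.3893] v=[-1.5138]
Step 49: x=[5.3155] v=[-1.4759]
Step 50: x=[5.2437] v=[-1.4352]
Step 51: x=[5.1741] v=[-1.3918]
Step 52: x=[5.1068] v=[-1.3458]
Step 53: x=[5.0419] v=[-1.2973]
Step 54: x=[4.9796] v=[-1.2464]
Step 55: x=[4.9199] v=[-1.1931]
Step 56: x=[4.8630] v=[-1.1376]
Step 57: x=[4.8090] v=[-1.0800]
Step 58: x=[4.7580] v=[-1.0203]
Step 59: x=[4.7101] v=[-0.9587]
Step 60: x=[4.6653] v=[-0.8953]
Step 61: x=[4.6238] v=[-0.8303]
Step 62: x=[4.5856] v=[-0.7637]
Step 63: x=[4.5508] v=[-0.6957]
Step 64: x=[4.5195] v=[-0.6264]
Step 65: x=[4.4917] v=[-0.5559]
Step 66: x=[4.4675] v=[-0.4843]
v[0] did not become non-negative within 66 steps; using fallback time=3.3000

Answer: 3.3000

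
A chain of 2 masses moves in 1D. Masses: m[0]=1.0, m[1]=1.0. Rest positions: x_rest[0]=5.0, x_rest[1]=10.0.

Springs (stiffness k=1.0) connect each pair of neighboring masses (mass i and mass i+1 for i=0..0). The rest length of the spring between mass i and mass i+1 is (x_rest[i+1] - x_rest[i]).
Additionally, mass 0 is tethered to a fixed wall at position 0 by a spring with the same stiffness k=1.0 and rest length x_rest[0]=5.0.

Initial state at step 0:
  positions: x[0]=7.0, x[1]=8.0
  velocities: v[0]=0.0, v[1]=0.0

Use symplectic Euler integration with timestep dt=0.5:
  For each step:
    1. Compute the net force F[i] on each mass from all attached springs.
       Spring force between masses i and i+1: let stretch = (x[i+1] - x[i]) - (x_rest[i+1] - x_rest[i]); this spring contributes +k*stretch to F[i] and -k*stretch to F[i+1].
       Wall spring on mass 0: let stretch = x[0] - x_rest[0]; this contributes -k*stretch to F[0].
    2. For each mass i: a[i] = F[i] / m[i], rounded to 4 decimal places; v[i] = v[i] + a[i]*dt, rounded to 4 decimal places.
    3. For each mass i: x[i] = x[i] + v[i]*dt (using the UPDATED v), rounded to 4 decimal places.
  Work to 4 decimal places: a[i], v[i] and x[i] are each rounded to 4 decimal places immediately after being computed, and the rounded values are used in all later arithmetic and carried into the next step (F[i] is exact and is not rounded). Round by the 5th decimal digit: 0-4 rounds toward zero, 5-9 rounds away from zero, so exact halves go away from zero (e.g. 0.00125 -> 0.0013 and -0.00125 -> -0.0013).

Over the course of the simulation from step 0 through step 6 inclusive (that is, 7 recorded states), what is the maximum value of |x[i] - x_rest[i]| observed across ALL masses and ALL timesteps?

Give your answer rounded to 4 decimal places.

Answer: 2.6562

Derivation:
Step 0: x=[7.0000 8.0000] v=[0.0000 0.0000]
Step 1: x=[5.5000 9.0000] v=[-3.0000 2.0000]
Step 2: x=[3.5000 10.3750] v=[-4.0000 2.7500]
Step 3: x=[2.3438 11.2813] v=[-2.3125 1.8125]
Step 4: x=[2.8360 11.2032] v=[0.9844 -0.1563]
Step 5: x=[4.7110 10.2833] v=[3.7500 -1.8399]
Step 6: x=[6.8014 9.2203] v=[4.1807 -2.1261]
Max displacement = 2.6562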